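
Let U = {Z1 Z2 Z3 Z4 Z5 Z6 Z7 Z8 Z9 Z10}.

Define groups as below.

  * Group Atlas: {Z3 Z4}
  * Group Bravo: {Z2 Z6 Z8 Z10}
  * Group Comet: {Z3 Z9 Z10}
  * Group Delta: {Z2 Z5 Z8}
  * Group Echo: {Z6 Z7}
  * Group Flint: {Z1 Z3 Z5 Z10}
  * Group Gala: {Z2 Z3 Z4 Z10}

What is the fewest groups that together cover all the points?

5

Atlas and Bravo and Comet and Echo and Flint together: Atlas ∪ Bravo ∪ Comet ∪ Echo ∪ Flint = {Z1, Z2, Z3, Z4, Z5, Z6, Z7, Z8, Z9, Z10} — every point is covered.
No 4 of the 7 groups cover everything (all 35 combinations miss at least one point), so 5 is optimal.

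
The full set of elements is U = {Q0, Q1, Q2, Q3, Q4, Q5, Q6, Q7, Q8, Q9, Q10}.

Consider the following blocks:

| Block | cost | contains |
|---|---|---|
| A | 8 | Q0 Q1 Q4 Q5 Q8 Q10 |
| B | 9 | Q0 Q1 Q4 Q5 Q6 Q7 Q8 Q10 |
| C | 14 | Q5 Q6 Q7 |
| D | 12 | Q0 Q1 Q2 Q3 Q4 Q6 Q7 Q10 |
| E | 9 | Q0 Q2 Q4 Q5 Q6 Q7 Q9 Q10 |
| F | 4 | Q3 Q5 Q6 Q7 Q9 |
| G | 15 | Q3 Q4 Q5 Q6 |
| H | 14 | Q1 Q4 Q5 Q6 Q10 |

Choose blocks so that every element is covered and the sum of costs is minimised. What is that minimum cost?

21

A, E, F together cover every element (A ∪ E ∪ F = {Q0, Q1, Q2, Q3, Q4, Q5, Q6, Q7, Q8, Q9, Q10}); total cost 8 + 9 + 4 = 21.
No covering selection has total cost below 21.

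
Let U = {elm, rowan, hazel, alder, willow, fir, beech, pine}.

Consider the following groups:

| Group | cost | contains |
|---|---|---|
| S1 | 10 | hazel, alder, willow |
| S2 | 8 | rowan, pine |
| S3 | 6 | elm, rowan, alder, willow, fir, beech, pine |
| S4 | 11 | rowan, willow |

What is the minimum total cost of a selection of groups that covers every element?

S1, S3 together cover every element (S1 ∪ S3 = {elm, rowan, hazel, alder, willow, fir, beech, pine}); total cost 10 + 6 = 16.
No covering selection has total cost below 16.

16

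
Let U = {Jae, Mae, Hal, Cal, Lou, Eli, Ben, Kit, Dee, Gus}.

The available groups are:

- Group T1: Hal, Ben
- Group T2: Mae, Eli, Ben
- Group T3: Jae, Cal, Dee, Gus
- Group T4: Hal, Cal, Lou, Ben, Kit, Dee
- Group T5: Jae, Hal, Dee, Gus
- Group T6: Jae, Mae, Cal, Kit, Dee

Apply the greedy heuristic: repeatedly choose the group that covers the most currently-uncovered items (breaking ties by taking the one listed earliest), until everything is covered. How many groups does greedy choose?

Greedy: pick T4 (covers 6 new) → pick T2 (covers 2 new) → pick T3 (covers 2 new). Total picks: 3.

3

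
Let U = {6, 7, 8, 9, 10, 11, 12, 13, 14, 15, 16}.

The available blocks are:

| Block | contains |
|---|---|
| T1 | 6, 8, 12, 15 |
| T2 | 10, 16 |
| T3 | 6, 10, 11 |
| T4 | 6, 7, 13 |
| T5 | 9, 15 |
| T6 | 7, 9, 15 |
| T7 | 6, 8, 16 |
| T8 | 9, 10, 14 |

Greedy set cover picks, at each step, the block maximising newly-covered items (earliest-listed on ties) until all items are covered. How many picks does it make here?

5

Greedy: pick T1 (covers 4 new) → pick T8 (covers 3 new) → pick T4 (covers 2 new) → pick T2 (covers 1 new) → pick T3 (covers 1 new). Total picks: 5.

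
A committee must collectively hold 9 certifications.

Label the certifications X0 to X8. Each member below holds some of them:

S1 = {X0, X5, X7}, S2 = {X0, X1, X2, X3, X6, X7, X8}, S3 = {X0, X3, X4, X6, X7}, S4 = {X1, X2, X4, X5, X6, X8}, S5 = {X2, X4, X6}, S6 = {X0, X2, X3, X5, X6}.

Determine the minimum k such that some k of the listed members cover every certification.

S2 and S4 together: S2 ∪ S4 = {X0, X1, X2, X3, X4, X5, X6, X7, X8} — every certification is covered.
No single member has all 9 certifications (the largest, S2, has 7), so 2 is optimal.

2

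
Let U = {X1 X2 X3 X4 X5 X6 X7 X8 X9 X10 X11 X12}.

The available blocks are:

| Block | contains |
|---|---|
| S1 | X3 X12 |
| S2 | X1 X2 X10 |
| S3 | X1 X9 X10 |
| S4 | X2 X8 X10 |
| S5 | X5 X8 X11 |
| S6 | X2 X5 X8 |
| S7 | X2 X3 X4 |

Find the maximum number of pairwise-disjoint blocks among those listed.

3

S1, S3, S5 are pairwise disjoint (S1={X3,X12}; S3={X1,X9,X10}; S5={X5,X8,X11}).
Every remaining block overlaps one of these, and no 4 of the listed blocks are pairwise disjoint, so 3 is the maximum.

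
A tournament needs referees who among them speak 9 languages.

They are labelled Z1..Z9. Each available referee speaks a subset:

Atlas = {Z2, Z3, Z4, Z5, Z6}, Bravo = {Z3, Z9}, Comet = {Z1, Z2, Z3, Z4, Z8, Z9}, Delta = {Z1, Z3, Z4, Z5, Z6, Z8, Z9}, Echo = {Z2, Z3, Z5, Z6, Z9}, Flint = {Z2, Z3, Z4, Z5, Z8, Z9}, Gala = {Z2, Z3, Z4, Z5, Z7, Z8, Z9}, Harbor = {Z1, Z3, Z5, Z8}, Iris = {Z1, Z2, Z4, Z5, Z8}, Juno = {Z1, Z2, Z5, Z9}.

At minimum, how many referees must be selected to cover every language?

2

Delta and Gala together: Delta ∪ Gala = {Z1, Z2, Z3, Z4, Z5, Z6, Z7, Z8, Z9} — every language is covered.
No single referee has all 9 languages (the largest, Delta, has 7), so 2 is optimal.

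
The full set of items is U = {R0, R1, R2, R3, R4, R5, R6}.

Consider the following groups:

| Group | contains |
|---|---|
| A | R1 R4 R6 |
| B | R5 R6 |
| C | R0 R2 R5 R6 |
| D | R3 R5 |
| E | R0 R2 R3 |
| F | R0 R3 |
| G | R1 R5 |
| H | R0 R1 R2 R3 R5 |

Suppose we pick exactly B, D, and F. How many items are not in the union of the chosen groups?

3

Union of B, D, F = {R0, R3, R5, R6}.
Not covered: R1, R2, R4 — 3 items.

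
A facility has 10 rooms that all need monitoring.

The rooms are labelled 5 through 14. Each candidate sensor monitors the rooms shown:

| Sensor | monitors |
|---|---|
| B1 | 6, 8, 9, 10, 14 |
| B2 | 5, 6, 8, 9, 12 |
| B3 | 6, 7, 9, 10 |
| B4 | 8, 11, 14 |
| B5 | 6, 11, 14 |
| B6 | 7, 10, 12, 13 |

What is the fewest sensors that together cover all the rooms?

3

Take {B2, B5, B6}. Their union is {5, 6, 7, 8, 9, 10, 11, 12, 13, 14}, which is all 10 rooms.
Only B2 contains 5, so B2 is forced; the remaining 5 rooms need at least 2 more sensors (each remaining sensor adds at most 3) — so at least 3 sensors are needed, and 3 is optimal.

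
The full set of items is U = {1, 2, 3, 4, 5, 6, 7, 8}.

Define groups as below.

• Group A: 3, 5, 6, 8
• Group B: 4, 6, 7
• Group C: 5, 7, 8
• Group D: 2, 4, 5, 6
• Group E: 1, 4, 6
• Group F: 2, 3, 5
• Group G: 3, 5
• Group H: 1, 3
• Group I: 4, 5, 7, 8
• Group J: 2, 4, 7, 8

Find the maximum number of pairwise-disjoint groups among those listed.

2

C, E are pairwise disjoint (C={5,7,8}; E={1,4,6}).
Every remaining group overlaps one of these, and no 3 of the listed groups are pairwise disjoint, so 2 is the maximum.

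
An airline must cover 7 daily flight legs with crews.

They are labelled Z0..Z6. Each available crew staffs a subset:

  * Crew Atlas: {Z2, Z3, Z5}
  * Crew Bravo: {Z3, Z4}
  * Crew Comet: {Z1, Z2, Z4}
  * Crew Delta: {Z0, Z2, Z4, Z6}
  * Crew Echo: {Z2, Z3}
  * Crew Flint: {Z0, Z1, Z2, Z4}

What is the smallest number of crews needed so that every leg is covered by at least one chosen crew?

Take {Atlas, Delta, Flint}. Their union is {Z0, Z1, Z2, Z3, Z4, Z5, Z6}, which is all 7 legs.
Only Atlas contains Z5, so Atlas is forced; the remaining 4 legs need at least 2 more crews (each remaining crew adds at most 3) — so at least 3 crews are needed, and 3 is optimal.

3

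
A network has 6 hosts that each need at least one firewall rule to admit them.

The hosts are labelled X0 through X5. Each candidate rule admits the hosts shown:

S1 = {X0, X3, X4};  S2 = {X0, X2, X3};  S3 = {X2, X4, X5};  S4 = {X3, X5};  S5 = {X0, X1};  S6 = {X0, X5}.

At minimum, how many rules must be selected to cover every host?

3

Take {S1, S3, S5}. Their union is {X0, X1, X2, X3, X4, X5}, which is all 6 hosts.
Only S5 contains X1, so S5 is forced; the remaining 4 hosts need at least 2 more rules (each remaining rule adds at most 3) — so at least 3 rules are needed, and 3 is optimal.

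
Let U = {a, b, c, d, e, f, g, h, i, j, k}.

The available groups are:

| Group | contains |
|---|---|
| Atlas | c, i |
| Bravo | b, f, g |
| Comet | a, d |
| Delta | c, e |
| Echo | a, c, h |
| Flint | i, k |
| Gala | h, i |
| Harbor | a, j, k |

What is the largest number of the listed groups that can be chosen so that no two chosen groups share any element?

Bravo, Delta, Gala, Harbor are pairwise disjoint (Bravo={b,f,g}; Delta={c,e}; Gala={h,i}; Harbor={a,j,k}).
Every remaining group overlaps one of these, and no 5 of the listed groups are pairwise disjoint, so 4 is the maximum.

4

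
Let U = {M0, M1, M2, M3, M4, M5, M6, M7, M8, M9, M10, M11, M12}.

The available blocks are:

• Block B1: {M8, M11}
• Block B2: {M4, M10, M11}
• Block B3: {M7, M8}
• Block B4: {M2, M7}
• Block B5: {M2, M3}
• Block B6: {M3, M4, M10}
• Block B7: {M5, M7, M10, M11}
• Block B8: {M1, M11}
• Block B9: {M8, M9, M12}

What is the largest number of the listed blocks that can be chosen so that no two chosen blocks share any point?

4

B4, B6, B8, B9 are pairwise disjoint (B4={M2,M7}; B6={M3,M4,M10}; B8={M1,M11}; B9={M8,M9,M12}).
Every remaining block overlaps one of these, and no 5 of the listed blocks are pairwise disjoint, so 4 is the maximum.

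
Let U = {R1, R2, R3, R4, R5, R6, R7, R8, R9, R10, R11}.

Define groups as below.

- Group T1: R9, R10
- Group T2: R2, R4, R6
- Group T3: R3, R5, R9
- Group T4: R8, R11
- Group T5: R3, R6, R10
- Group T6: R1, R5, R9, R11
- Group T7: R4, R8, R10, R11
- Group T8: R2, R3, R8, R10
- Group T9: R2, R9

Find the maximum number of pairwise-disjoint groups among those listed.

3

T2, T3, T4 are pairwise disjoint (T2={R2,R4,R6}; T3={R3,R5,R9}; T4={R8,R11}).
Every remaining group overlaps one of these, and no 4 of the listed groups are pairwise disjoint, so 3 is the maximum.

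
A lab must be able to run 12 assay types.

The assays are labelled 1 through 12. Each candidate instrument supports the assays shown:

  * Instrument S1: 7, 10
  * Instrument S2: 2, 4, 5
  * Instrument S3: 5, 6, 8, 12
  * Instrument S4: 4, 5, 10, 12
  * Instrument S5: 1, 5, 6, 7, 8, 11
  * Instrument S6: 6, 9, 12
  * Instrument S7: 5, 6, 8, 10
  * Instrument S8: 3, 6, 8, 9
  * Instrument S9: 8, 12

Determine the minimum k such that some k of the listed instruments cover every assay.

S2 and S4 and S5 and S8 together: S2 ∪ S4 ∪ S5 ∪ S8 = {1, 2, 3, 4, 5, 6, 7, 8, 9, 10, 11, 12} — every assay is covered.
No 3 of the 9 instruments cover everything (all 84 combinations miss at least one assay), so 4 is optimal.

4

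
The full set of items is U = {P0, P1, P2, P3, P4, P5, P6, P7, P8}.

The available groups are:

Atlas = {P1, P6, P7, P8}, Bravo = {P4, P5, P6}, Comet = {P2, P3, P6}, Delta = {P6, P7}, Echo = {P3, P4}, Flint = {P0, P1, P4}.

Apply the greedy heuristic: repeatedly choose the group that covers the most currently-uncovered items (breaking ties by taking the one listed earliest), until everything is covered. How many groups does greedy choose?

Greedy: pick Atlas (covers 4 new) → pick Bravo (covers 2 new) → pick Comet (covers 2 new) → pick Flint (covers 1 new). Total picks: 4.

4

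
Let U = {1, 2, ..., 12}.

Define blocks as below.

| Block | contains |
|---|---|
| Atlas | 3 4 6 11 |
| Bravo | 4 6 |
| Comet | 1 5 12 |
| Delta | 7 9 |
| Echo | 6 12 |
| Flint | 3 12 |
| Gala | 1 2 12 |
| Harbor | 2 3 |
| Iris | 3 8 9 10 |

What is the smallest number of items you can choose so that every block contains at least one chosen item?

Take H = {3, 6, 9, 12}. Each listed block contains at least one of these, so H is a hitting set of size 4.
The blocks Bravo, Comet, Delta, Harbor are pairwise disjoint, so any hitting set needs a separate item for each — at least 4. Hence 4 is optimal.

4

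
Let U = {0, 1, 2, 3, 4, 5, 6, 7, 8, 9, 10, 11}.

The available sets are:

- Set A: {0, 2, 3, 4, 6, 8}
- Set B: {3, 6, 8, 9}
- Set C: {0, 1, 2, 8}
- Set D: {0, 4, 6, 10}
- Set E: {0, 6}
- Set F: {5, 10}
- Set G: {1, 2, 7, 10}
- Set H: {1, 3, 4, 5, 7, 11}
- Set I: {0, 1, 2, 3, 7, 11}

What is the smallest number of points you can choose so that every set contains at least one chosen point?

Take T = {1, 5, 6}. Each listed set contains at least one of these, so T is a hitting set of size 3.
No choice of 2 points meets every set, so 3 is the minimum.

3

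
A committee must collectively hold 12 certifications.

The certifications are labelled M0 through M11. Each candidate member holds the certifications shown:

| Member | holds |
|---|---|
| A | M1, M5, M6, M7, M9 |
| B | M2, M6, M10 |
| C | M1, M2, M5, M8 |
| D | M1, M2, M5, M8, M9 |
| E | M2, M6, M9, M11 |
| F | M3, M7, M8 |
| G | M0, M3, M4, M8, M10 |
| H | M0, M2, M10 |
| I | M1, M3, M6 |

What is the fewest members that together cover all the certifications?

Take {A, E, G}. Their union is {M0, M1, M2, M3, M4, M5, M6, M7, M8, M9, M10, M11}, which is all 12 certifications.
Each member has at most 5 certifications, and 2·5 = 10 < 12 — so at least 3 members are needed, and 3 is optimal.

3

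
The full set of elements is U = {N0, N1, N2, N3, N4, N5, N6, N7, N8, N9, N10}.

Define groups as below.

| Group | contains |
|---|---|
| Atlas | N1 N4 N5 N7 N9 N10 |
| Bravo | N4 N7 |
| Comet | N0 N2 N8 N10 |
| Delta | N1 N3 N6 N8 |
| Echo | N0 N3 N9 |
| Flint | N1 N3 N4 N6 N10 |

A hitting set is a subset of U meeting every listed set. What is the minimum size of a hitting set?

3

The 3 elements {N0, N1, N7} hit every group.
No choice of 2 elements meets every group, so 3 is the minimum.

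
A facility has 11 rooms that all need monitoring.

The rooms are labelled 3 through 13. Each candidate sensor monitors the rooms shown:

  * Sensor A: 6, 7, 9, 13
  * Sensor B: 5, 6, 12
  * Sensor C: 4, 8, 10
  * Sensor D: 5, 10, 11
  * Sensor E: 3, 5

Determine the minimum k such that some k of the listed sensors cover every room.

5

Take {A, B, C, D, E}. Their union is {3, 4, 5, 6, 7, 8, 9, 10, 11, 12, 13}, which is all 11 rooms.
No 4 of the 5 sensors cover everything (all 5 combinations miss at least one room), so 5 is optimal.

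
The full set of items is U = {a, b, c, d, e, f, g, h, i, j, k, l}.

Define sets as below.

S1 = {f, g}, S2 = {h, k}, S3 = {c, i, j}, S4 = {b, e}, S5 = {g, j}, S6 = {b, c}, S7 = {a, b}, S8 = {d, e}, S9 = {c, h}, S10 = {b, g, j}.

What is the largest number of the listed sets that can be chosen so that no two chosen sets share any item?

S1, S2, S3, S7, S8 are pairwise disjoint (S1={f,g}; S2={h,k}; S3={c,i,j}; S7={a,b}; S8={d,e}).
Every remaining set overlaps one of these, and no 6 of the listed sets are pairwise disjoint, so 5 is the maximum.

5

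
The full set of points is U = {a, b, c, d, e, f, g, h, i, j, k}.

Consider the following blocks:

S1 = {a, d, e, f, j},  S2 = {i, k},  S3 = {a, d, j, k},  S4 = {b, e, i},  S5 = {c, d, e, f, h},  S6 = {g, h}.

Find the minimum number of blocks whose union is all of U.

4

Take {S3, S4, S5, S6}. Their union is {a, b, c, d, e, f, g, h, i, j, k}, which is all 11 points.
No 3 of the 6 blocks cover everything (all 20 combinations miss at least one point), so 4 is optimal.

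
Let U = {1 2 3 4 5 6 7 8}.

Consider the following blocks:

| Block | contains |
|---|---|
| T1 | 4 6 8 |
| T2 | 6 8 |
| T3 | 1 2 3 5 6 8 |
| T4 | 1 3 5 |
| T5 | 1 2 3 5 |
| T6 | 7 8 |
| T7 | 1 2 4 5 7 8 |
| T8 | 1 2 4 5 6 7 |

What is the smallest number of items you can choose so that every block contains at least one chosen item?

H = {5, 8} meets every block (each contains at least one member of H), and |H| = 2.
The blocks T2, T5 are pairwise disjoint, so any hitting set needs a separate item for each — at least 2. Hence 2 is optimal.

2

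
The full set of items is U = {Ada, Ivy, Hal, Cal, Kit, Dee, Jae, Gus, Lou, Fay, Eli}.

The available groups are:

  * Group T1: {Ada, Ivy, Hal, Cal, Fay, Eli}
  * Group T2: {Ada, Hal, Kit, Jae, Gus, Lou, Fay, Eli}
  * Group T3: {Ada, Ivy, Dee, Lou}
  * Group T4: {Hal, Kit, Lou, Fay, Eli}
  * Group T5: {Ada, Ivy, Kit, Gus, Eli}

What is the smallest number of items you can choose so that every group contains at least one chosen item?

The 2 items {Ada, Hal} hit every group.
No single item lies in every group, so at least 2 are needed and 2 is optimal.

2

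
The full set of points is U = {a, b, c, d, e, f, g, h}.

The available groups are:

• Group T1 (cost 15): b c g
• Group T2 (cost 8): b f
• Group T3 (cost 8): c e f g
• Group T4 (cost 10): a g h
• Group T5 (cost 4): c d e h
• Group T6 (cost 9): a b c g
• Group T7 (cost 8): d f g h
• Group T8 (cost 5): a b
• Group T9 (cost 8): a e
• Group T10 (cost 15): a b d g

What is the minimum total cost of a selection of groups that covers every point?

17

T5, T7, T8 together cover every point (T5 ∪ T7 ∪ T8 = {a, b, c, d, e, f, g, h}); total cost 4 + 8 + 5 = 17.
No covering selection has total cost below 17.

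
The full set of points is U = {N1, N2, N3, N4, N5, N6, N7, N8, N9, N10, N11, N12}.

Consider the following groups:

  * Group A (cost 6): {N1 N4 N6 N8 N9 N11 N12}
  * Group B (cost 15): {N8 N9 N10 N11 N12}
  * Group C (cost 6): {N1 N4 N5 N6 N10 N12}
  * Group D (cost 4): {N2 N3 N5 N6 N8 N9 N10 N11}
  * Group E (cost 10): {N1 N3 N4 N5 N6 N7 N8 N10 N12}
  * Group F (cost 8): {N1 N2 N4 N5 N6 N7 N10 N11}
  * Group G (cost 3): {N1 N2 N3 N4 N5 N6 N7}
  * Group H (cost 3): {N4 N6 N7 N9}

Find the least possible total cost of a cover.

A, D, H together cover every point (A ∪ D ∪ H = {N1, N2, N3, N4, N5, N6, N7, N8, N9, N10, N11, N12}); total cost 6 + 4 + 3 = 13.
No covering selection has total cost below 13.

13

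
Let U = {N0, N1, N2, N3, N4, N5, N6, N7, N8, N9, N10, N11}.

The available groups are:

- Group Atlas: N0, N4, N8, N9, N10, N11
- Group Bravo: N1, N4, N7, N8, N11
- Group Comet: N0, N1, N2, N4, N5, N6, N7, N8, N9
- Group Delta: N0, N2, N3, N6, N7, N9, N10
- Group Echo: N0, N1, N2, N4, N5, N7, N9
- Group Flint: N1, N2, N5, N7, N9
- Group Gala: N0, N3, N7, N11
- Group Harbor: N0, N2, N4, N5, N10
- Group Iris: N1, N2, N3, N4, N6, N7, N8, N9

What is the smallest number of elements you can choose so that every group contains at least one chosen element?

2

The 2 elements {N7, N10} hit every group.
No single element lies in every group, so at least 2 are needed and 2 is optimal.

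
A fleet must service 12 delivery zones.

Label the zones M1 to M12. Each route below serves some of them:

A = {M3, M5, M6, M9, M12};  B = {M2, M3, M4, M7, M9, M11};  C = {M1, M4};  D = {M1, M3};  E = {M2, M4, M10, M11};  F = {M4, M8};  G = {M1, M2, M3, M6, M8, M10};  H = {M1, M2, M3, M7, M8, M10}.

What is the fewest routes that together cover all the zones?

A and B and H together: A ∪ B ∪ H = {M1, M2, M3, M4, M5, M6, M7, M8, M9, M10, M11, M12} — every zone is covered.
Only A contains M5, so A is forced; the remaining 7 zones need at least 2 more routes (each remaining route adds at most 5) — so at least 3 routes are needed, and 3 is optimal.

3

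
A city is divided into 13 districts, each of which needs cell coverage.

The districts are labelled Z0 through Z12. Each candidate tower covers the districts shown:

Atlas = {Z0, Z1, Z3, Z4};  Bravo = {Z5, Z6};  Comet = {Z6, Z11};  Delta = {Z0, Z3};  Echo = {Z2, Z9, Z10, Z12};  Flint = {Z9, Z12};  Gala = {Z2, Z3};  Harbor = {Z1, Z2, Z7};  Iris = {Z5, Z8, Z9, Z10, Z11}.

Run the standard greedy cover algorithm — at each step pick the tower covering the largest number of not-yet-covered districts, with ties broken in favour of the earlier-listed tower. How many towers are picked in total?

Greedy: pick Iris (covers 5 new) → pick Atlas (covers 4 new) → pick Echo (covers 2 new) → pick Bravo (covers 1 new) → pick Harbor (covers 1 new). Total picks: 5.

5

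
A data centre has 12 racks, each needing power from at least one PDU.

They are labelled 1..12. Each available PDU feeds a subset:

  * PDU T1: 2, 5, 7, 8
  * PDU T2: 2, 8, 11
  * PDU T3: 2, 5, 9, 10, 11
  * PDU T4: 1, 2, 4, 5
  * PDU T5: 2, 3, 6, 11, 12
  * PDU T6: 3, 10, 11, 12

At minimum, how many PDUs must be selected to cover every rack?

Take {T1, T3, T4, T5}. Their union is {1, 2, 3, 4, 5, 6, 7, 8, 9, 10, 11, 12}, which is all 12 racks.
Only T5 contains 6, so T5 is forced; the remaining 7 racks need at least 3 more PDUs (each remaining PDU adds at most 3) — so at least 4 PDUs are needed, and 4 is optimal.

4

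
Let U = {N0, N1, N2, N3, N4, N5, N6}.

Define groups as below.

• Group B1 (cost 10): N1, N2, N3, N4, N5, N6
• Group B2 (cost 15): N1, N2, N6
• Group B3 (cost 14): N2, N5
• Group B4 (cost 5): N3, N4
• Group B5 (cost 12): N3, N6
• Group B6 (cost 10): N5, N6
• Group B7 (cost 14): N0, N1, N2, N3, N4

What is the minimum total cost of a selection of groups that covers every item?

B1, B7 together cover every item (B1 ∪ B7 = {N0, N1, N2, N3, N4, N5, N6}); total cost 10 + 14 = 24.
No covering selection has total cost below 24.

24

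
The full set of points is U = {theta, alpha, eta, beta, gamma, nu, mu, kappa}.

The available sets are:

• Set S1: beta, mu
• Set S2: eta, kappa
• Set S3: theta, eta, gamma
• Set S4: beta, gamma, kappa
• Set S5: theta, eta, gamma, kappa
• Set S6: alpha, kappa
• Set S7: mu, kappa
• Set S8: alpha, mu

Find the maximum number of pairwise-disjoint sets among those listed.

S1, S3, S6 are pairwise disjoint (S1={beta,mu}; S3={theta,eta,gamma}; S6={alpha,kappa}).
Every remaining set overlaps one of these, and no 4 of the listed sets are pairwise disjoint, so 3 is the maximum.

3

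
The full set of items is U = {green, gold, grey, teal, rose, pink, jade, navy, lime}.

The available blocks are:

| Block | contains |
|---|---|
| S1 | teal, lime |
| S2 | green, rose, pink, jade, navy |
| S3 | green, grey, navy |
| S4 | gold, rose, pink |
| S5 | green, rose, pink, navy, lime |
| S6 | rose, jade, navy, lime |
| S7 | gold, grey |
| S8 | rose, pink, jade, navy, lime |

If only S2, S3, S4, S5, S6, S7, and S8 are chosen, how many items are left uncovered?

1

Union of S2, S3, S4, S5, S6, S7, S8 = {green, gold, grey, rose, pink, jade, navy, lime}.
Not covered: teal — 1 item.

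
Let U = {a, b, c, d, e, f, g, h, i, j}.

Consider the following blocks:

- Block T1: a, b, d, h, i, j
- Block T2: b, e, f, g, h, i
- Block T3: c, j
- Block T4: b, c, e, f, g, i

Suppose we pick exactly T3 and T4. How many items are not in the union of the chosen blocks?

Union of T3, T4 = {b, c, e, f, g, i, j}.
Not covered: a, d, h — 3 items.

3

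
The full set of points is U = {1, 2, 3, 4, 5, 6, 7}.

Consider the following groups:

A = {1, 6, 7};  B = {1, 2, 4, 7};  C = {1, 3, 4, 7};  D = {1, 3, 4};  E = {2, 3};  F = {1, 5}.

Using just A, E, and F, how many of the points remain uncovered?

1

Union of A, E, F = {1, 2, 3, 5, 6, 7}.
Not covered: 4 — 1 point.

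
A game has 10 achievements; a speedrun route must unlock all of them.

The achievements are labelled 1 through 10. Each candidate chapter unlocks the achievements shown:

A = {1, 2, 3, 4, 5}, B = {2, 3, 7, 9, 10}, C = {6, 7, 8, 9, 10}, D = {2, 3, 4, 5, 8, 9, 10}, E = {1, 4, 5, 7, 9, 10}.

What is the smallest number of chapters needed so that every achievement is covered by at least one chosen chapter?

Take {A, C}. Their union is {1, 2, 3, 4, 5, 6, 7, 8, 9, 10}, which is all 10 achievements.
No single chapter has all 10 achievements (the largest, D, has 7), so 2 is optimal.

2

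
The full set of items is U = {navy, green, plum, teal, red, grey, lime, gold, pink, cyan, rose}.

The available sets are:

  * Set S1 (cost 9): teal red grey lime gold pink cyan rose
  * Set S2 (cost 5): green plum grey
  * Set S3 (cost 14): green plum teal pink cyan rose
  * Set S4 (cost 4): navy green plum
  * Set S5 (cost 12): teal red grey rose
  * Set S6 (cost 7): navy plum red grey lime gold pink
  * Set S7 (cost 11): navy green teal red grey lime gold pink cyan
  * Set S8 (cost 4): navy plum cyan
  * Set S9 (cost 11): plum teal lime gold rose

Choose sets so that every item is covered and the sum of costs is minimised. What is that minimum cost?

S1, S4 together cover every item (S1 ∪ S4 = {navy, green, plum, teal, red, grey, lime, gold, pink, cyan, rose}); total cost 9 + 4 = 13.
The greedy pick S6, S1, S4 costs 20; no covering selection beats 13.

13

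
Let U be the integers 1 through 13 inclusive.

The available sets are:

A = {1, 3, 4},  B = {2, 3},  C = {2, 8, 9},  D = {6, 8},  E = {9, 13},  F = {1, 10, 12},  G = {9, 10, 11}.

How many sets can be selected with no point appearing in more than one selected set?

4

B, D, E, F are pairwise disjoint (B={2,3}; D={6,8}; E={9,13}; F={1,10,12}).
Every remaining set overlaps one of these, and no 5 of the listed sets are pairwise disjoint, so 4 is the maximum.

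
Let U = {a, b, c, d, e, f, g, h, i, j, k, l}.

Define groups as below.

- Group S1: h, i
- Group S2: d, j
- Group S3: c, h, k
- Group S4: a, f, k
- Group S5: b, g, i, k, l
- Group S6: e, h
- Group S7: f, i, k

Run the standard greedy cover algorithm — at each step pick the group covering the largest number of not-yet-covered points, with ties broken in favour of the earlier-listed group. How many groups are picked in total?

5

Greedy: pick S5 (covers 5 new) → pick S2 (covers 2 new) → pick S3 (covers 2 new) → pick S4 (covers 2 new) → pick S6 (covers 1 new). Total picks: 5.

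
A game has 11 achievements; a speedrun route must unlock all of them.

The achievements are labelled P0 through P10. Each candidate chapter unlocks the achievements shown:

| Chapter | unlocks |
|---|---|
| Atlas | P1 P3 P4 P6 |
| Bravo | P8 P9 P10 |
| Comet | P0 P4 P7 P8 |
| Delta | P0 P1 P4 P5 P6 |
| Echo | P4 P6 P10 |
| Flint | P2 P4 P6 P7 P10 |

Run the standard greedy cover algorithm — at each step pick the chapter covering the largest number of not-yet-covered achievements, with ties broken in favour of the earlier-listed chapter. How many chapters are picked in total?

4

Greedy: pick Delta (covers 5 new) → pick Bravo (covers 3 new) → pick Flint (covers 2 new) → pick Atlas (covers 1 new). Total picks: 4.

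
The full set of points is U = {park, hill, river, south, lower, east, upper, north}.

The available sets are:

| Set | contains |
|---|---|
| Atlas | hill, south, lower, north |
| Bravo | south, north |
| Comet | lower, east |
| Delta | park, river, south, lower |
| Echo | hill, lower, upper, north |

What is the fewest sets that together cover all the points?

Comet and Delta and Echo together: Comet ∪ Delta ∪ Echo = {park, hill, river, south, lower, east, upper, north} — every point is covered.
Only Delta contains park, so Delta is forced; the remaining 4 points need at least 2 more sets (each remaining set adds at most 3) — so at least 3 sets are needed, and 3 is optimal.

3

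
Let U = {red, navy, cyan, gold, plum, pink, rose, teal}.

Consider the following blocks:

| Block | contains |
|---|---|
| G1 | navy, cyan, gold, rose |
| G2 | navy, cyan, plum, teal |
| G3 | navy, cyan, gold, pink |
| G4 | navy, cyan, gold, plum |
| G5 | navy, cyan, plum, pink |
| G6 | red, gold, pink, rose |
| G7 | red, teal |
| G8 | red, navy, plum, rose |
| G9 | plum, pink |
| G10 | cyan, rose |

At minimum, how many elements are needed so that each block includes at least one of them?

3

The 3 elements {red, cyan, plum} hit every block.
The blocks G1, G7, G9 are pairwise disjoint, so any hitting set needs a separate element for each — at least 3. Hence 3 is optimal.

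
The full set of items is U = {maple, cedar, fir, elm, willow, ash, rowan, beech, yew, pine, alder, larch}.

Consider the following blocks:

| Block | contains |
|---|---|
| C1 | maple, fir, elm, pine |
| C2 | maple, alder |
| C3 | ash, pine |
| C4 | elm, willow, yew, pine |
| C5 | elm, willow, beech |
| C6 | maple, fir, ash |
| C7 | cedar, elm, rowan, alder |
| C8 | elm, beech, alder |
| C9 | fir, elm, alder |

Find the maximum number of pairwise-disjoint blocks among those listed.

C2, C3, C5 are pairwise disjoint (C2={maple,alder}; C3={ash,pine}; C5={elm,willow,beech}).
Every remaining block overlaps one of these, and no 4 of the listed blocks are pairwise disjoint, so 3 is the maximum.

3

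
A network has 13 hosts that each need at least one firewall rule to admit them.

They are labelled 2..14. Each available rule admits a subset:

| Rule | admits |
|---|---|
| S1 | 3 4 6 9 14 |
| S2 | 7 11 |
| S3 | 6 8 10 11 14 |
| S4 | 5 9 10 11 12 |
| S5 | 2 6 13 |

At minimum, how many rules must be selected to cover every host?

5

S1 and S2 and S3 and S4 and S5 together: S1 ∪ S2 ∪ S3 ∪ S4 ∪ S5 = {2, 3, 4, 5, 6, 7, 8, 9, 10, 11, 12, 13, 14} — every host is covered.
No 4 of the 5 rules cover everything (all 5 combinations miss at least one host), so 5 is optimal.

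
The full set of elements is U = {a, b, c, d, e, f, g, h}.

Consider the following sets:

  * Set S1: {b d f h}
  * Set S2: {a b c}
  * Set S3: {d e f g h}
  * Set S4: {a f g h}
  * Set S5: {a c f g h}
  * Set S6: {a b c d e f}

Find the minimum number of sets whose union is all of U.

S4 and S6 together: S4 ∪ S6 = {a, b, c, d, e, f, g, h} — every element is covered.
No single set has all 8 elements (the largest, S6, has 6), so 2 is optimal.

2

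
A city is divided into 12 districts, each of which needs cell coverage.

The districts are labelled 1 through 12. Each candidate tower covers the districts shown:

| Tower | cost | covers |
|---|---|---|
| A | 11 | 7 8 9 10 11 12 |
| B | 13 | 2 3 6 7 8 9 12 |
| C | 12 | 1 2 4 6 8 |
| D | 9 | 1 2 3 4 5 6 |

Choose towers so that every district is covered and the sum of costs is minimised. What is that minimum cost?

A, D together cover every district (A ∪ D = {1, 2, 3, 4, 5, 6, 7, 8, 9, 10, 11, 12}); total cost 11 + 9 = 20.
No covering selection has total cost below 20.

20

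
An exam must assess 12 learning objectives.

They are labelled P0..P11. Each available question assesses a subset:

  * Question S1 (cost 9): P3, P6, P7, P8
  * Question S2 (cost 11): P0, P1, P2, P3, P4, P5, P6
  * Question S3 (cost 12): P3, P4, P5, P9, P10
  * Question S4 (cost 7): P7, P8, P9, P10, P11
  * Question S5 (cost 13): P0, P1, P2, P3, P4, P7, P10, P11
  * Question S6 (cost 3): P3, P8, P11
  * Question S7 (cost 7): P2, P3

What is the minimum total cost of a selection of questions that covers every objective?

S2, S4 together cover every objective (S2 ∪ S4 = {P0, P1, P2, P3, P4, P5, P6, P7, P8, P9, P10, P11}); total cost 11 + 7 = 18.
The greedy pick S6, S2, S4 costs 21; no covering selection beats 18.

18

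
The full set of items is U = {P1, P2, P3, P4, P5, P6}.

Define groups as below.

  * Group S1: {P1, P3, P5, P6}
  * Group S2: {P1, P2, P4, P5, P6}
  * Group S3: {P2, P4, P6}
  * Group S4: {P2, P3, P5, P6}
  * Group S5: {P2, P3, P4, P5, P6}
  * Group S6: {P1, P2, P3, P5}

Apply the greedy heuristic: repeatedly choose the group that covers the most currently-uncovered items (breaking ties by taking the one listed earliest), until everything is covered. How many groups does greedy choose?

2

Greedy: pick S2 (covers 5 new) → pick S1 (covers 1 new). Total picks: 2.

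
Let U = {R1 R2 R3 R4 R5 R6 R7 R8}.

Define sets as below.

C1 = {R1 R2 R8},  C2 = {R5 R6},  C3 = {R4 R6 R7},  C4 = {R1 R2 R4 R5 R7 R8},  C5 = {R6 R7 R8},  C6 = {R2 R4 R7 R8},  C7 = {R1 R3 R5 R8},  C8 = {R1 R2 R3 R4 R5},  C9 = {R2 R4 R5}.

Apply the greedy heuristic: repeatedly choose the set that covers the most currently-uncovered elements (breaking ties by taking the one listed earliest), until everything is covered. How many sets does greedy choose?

3

Greedy: pick C4 (covers 6 new) → pick C2 (covers 1 new) → pick C7 (covers 1 new). Total picks: 3.
(The true minimum cover uses only 2 sets, so greedy is not optimal here.)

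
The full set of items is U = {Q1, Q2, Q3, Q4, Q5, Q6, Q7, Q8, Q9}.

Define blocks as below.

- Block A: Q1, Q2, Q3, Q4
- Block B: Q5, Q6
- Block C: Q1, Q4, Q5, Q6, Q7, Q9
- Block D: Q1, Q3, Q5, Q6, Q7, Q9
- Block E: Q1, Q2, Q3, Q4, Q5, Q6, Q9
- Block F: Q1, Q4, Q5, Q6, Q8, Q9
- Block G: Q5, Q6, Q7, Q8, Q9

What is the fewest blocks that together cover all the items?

E and G together: E ∪ G = {Q1, Q2, Q3, Q4, Q5, Q6, Q7, Q8, Q9} — every item is covered.
No single block has all 9 items (the largest, E, has 7), so 2 is optimal.

2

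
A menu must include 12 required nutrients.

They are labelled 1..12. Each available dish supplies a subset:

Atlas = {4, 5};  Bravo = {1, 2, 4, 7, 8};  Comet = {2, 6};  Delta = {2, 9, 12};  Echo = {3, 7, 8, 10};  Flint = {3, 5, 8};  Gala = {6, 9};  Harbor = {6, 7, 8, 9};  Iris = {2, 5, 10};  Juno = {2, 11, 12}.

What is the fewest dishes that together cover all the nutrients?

5

Atlas and Bravo and Echo and Harbor and Juno together: Atlas ∪ Bravo ∪ Echo ∪ Harbor ∪ Juno = {1, 2, 3, 4, 5, 6, 7, 8, 9, 10, 11, 12} — every nutrient is covered.
Only Bravo contains 1, so Bravo is forced; the remaining 7 nutrients need at least 4 more dishes (each remaining dish adds at most 2) — so at least 5 dishes are needed, and 5 is optimal.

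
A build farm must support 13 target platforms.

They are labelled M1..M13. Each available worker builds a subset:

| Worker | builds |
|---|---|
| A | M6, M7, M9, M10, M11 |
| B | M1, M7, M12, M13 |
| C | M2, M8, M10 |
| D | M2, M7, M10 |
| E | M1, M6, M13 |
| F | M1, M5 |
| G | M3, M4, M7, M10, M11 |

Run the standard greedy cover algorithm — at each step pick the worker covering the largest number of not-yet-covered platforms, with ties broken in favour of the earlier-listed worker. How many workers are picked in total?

5

Greedy: pick A (covers 5 new) → pick B (covers 3 new) → pick C (covers 2 new) → pick G (covers 2 new) → pick F (covers 1 new). Total picks: 5.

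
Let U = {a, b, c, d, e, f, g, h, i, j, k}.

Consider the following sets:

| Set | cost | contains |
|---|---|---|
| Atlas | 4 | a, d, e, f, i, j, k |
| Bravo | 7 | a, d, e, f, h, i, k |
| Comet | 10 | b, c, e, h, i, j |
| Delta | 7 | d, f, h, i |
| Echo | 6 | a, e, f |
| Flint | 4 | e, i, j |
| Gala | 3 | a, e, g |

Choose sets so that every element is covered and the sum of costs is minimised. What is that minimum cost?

Atlas, Comet, Gala together cover every element (Atlas ∪ Comet ∪ Gala = {a, b, c, d, e, f, g, h, i, j, k}); total cost 4 + 10 + 3 = 17.
No covering selection has total cost below 17.

17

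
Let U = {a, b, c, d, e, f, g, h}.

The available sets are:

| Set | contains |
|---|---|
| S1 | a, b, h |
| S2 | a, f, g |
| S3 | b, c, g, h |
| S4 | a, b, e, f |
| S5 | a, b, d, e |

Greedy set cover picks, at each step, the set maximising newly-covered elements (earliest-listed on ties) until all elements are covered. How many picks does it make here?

3

Greedy: pick S3 (covers 4 new) → pick S4 (covers 3 new) → pick S5 (covers 1 new). Total picks: 3.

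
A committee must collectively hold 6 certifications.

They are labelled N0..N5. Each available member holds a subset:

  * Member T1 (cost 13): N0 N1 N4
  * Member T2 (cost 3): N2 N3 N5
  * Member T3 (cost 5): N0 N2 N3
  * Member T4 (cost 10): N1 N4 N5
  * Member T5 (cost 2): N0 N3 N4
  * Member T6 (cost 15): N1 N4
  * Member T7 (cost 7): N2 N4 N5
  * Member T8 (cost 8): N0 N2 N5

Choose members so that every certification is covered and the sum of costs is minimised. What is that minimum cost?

15

T3, T4 together cover every certification (T3 ∪ T4 = {N0, N1, N2, N3, N4, N5}); total cost 5 + 10 = 15.
No covering selection has total cost below 15.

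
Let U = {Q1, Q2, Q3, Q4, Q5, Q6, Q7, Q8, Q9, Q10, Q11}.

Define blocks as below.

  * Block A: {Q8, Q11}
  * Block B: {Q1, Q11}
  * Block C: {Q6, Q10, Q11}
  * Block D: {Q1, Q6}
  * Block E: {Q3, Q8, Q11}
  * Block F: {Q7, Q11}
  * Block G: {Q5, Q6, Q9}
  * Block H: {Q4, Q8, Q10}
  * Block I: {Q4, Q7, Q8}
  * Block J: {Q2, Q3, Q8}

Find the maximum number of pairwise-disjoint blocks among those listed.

3

F, G, H are pairwise disjoint (F={Q7,Q11}; G={Q5,Q6,Q9}; H={Q4,Q8,Q10}).
Every remaining block overlaps one of these, and no 4 of the listed blocks are pairwise disjoint, so 3 is the maximum.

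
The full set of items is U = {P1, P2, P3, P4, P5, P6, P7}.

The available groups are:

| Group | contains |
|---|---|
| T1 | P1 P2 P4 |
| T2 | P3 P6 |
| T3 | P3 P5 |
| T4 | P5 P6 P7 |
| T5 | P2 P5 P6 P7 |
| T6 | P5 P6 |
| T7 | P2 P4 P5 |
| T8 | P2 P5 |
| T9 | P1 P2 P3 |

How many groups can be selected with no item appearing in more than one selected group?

T2, T7 are pairwise disjoint (T2={P3,P6}; T7={P2,P4,P5}).
Every remaining group overlaps one of these, and no 3 of the listed groups are pairwise disjoint, so 2 is the maximum.

2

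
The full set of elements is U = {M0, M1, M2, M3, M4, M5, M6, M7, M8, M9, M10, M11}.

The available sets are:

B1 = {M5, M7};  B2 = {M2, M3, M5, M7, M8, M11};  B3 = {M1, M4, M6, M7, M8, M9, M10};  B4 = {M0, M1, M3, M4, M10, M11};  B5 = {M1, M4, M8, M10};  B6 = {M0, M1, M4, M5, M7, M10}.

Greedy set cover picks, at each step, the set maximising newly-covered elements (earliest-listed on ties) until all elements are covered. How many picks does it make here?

3

Greedy: pick B3 (covers 7 new) → pick B2 (covers 4 new) → pick B4 (covers 1 new). Total picks: 3.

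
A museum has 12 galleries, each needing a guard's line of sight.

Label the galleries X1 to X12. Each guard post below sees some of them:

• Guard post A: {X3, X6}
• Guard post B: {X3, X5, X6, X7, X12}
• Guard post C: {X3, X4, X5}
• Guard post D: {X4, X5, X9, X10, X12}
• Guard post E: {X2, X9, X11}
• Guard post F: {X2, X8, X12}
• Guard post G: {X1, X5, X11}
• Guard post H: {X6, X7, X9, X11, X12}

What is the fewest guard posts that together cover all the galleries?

4

B and D and F and G together: B ∪ D ∪ F ∪ G = {X1, X2, X3, X4, X5, X6, X7, X8, X9, X10, X11, X12} — every gallery is covered.
Only G contains X1, so G is forced; the remaining 9 galleries need at least 3 more guard posts (each remaining guard post adds at most 4) — so at least 4 guard posts are needed, and 4 is optimal.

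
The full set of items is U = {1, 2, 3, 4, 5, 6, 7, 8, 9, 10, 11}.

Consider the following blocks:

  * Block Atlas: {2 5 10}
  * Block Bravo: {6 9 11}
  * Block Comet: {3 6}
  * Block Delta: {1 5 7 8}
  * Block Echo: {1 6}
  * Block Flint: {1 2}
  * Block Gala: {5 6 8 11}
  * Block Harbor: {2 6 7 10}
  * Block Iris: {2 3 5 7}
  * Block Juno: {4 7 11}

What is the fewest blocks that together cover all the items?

5

Bravo, Comet, Delta, Harbor, and Juno cover everything between them: the union {1, 2, 3, 4, 5, 6, 7, 8, 9, 10, 11} is all of U.
No 4 of the 10 blocks cover everything (all 210 combinations miss at least one item), so 5 is optimal.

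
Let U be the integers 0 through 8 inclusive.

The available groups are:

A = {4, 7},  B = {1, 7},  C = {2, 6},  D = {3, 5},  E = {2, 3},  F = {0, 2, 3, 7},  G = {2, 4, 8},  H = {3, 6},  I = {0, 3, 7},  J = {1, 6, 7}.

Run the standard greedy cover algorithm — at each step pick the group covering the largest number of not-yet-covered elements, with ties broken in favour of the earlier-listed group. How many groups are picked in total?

Greedy: pick F (covers 4 new) → pick G (covers 2 new) → pick J (covers 2 new) → pick D (covers 1 new). Total picks: 4.

4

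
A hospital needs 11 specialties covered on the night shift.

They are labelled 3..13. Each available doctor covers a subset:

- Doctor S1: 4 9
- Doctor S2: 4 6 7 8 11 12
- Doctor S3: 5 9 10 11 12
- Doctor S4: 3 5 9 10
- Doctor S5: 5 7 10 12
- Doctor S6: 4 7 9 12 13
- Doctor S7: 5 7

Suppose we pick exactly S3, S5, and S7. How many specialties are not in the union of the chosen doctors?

5

Union of S3, S5, S7 = {5, 7, 9, 10, 11, 12}.
Not covered: 3, 4, 6, 8, 13 — 5 specialties.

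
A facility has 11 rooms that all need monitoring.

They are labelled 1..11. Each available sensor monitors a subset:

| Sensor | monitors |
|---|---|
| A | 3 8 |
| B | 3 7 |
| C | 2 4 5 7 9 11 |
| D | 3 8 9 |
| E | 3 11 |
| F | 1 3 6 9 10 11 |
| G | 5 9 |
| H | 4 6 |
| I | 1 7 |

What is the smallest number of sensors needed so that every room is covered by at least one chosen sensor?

3

Take {A, C, F}. Their union is {1, 2, 3, 4, 5, 6, 7, 8, 9, 10, 11}, which is all 11 rooms.
Only C contains 2, so C is forced; the remaining 5 rooms need at least 2 more sensors (each remaining sensor adds at most 4) — so at least 3 sensors are needed, and 3 is optimal.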